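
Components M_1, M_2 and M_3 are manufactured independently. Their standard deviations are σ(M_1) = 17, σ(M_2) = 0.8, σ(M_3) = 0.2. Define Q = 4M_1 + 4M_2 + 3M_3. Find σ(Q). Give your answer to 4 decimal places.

Var(M_1) = 289, Var(M_2) = 0.64, Var(M_3) = 0.04
By independence, Var(Q) = (4)²Var(M_1) + (4)²Var(M_2) + (3)²Var(M_3)
= (4)²·289 + (4)²·0.64 + (3)²·0.04 = 4634.6
σ(Q) = √4634.6 ≈ 68.0779

68.0779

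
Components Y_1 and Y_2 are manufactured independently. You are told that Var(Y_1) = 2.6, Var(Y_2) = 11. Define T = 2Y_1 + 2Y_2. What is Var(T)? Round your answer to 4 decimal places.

By independence, Var(T) = (2)²Var(Y_1) + (2)²Var(Y_2)
= (2)²·2.6 + (2)²·11 = 54.4

54.4000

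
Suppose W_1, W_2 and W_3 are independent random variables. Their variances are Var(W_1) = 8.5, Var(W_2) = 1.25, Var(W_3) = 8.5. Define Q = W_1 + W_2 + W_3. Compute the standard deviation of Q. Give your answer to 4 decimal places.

By independence, Var(Q) = (1)²Var(W_1) + (1)²Var(W_2) + (1)²Var(W_3)
= (1)²·8.5 + (1)²·1.25 + (1)²·8.5 = 18.25
σ(Q) = √18.25 ≈ 4.2720

4.2720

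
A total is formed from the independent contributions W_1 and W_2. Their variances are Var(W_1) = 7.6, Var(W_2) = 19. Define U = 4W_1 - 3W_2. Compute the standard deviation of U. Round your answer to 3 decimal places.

By independence, Var(U) = (4)²Var(W_1) + (-3)²Var(W_2)
= (4)²·7.6 + (-3)²·19 = 292.6
SD(U) = √292.6 ≈ 17.106

17.106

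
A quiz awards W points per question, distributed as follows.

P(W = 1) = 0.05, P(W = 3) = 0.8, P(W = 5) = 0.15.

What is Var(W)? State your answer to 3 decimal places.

0.760

E[W] = (1)(0.05) + (3)(0.8) + (5)(0.15) = 3.2
E[W²] = (1)²(0.05) + (3)²(0.8) + (5)²(0.15) = 11
Var(W) = E[W²] − (E[W])² = 11 − (3.2)² = 0.76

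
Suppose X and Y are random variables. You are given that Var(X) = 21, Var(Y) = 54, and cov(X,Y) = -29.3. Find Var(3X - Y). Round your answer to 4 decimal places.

418.8000

Var(3X - Y) = (3)²·Var(X) + (-1)²·Var(Y) + 2·(3)·(-1)·cov(X,Y)
= 9·21 + 1·54 + -6·-29.3 = 418.8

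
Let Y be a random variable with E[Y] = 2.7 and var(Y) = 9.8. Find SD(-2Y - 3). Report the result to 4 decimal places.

6.2610

var(-2Y - 3) = (-2)²·9.8 = 39.2
SD(-2Y - 3) = √39.2 ≈ 6.2610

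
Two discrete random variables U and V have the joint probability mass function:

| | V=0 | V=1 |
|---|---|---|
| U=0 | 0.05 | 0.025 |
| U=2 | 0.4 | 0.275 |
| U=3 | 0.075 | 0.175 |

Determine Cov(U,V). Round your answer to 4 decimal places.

0.0775

E[U] = 2.1,  E[V] = 0.475
E[UV] = 1.075
Cov(U,V) = E[UV] − E[U]E[V] = 1.075 − (2.1)(0.475) = 0.0775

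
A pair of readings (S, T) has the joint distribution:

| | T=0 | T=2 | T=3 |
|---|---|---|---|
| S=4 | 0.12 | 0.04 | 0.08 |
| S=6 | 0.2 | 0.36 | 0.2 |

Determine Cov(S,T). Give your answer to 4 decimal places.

E[S] = 5.52,  E[T] = 1.64
E[ST] = 9.2
Cov(S,T) = E[ST] − E[S]E[T] = 9.2 − (5.52)(1.64) = 0.1472

0.1472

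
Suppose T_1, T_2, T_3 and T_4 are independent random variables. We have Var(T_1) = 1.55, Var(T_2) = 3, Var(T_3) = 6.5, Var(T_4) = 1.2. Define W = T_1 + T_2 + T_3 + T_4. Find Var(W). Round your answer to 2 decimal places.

12.25

By independence, Var(W) = (1)²Var(T_1) + (1)²Var(T_2) + (1)²Var(T_3) + (1)²Var(T_4)
= (1)²·1.55 + (1)²·3 + (1)²·6.5 + (1)²·1.2 = 12.25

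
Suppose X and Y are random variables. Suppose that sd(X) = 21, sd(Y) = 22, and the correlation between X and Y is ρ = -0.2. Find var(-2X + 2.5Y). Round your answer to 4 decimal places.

5713.0000

var(X) = (21)² = 441;  var(Y) = (22)² = 484
Cov(X,Y) = ρ·sd(X)·sd(Y) = -0.2·21·22 = -92.4
var(-2X + 2.5Y) = (-2)²·var(X) + (2.5)²·var(Y) + 2·(-2)·(2.5)·Cov(X,Y)
= 4·441 + 6.25·484 + -10·-92.4 = 5713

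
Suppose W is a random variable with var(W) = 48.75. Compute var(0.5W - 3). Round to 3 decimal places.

12.188

var(0.5W - 3) = (0.5)²·var(W) = 0.25·48.75 = 12.1875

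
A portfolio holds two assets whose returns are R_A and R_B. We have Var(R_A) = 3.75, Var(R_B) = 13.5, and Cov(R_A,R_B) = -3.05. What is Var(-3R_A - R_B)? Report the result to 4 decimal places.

28.9500

Var(-3R_A - R_B) = (-3)²·Var(R_A) + (-1)²·Var(R_B) + 2·(-3)·(-1)·Cov(R_A,R_B)
= 9·3.75 + 1·13.5 + 6·-3.05 = 28.95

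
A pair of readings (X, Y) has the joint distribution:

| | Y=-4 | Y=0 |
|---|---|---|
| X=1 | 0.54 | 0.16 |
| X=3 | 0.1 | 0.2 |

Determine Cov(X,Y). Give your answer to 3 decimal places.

0.736

E[X] = 1.6,  E[Y] = -2.56
E[XY] = -3.36
Cov(X,Y) = E[XY] − E[X]E[Y] = -3.36 − (1.6)(-2.56) = 0.736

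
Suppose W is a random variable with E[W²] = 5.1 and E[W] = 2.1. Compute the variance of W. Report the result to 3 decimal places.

Var(W) = 5.1 − (2.1)² = 0.69

0.690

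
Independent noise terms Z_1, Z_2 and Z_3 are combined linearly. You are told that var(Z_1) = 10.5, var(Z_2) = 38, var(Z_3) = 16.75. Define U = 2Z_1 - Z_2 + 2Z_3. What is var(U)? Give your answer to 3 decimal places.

By independence, var(U) = (2)²var(Z_1) + (-1)²var(Z_2) + (2)²var(Z_3)
= (2)²·10.5 + (-1)²·38 + (2)²·16.75 = 147

147.000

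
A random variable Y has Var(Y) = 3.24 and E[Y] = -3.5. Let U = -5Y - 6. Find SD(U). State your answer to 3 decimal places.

Var(-5Y - 6) = (-5)²·3.24 = 81
SD(U) = √81 ≈ 9.000

9.000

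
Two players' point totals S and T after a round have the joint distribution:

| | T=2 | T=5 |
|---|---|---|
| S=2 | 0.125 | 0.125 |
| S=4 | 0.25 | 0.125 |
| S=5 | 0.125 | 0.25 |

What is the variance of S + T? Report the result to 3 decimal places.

3.984

E[S] = 3.875,  E[T] = 3.5,  E[ST] = 13.75
Var(S) = 16.375 − (3.875)² = 1.359375;  Var(T) = 14.5 − (3.5)² = 2.25
Cov(S,T) = 13.75 − (3.875)(3.5) = 0.1875
Var(S + T) = (1)²·1.359375 + (1)²·2.25 + 2·(1)·(1)·0.1875 = 3.984375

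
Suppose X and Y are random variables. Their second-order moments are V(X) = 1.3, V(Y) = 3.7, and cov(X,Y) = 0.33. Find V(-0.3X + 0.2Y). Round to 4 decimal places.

0.2254

V(-0.3X + 0.2Y) = (-0.3)²·V(X) + (0.2)²·V(Y) + 2·(-0.3)·(0.2)·cov(X,Y)
= 0.09·1.3 + 0.04·3.7 + -0.12·0.33 = 0.2254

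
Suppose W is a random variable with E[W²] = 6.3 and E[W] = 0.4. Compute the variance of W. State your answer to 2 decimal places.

Var(W) = 6.3 − (0.4)² = 6.14

6.14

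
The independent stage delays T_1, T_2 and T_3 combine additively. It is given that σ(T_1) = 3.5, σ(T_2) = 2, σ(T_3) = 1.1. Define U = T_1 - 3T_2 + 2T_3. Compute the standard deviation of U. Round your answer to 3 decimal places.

Var(T_1) = 12.25, Var(T_2) = 4, Var(T_3) = 1.21
By independence, Var(U) = (1)²Var(T_1) + (-3)²Var(T_2) + (2)²Var(T_3)
= (1)²·12.25 + (-3)²·4 + (2)²·1.21 = 53.09
σ(U) = √53.09 ≈ 7.286

7.286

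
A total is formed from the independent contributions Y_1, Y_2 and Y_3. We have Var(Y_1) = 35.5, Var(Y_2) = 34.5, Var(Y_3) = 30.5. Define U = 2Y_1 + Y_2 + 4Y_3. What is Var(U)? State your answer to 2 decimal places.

By independence, Var(U) = (2)²Var(Y_1) + (1)²Var(Y_2) + (4)²Var(Y_3)
= (2)²·35.5 + (1)²·34.5 + (4)²·30.5 = 664.5

664.50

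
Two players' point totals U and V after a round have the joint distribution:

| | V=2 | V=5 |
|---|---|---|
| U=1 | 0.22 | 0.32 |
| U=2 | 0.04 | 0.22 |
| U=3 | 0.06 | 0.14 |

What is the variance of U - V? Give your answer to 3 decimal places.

E[U] = 1.66,  E[V] = 4.04,  E[UV] = 6.86
Var(U) = 3.38 − (1.66)² = 0.6244;  Var(V) = 18.28 − (4.04)² = 1.9584
Cov(U,V) = 6.86 − (1.66)(4.04) = 0.1536
Var(U - V) = (1)²·0.6244 + (-1)²·1.9584 + 2·(1)·(-1)·0.1536 = 2.2756

2.276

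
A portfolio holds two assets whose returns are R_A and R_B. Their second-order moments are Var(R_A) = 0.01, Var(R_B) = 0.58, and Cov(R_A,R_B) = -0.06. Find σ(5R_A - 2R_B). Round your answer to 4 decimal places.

1.9416

Var(5R_A - 2R_B) = (5)²·Var(R_A) + (-2)²·Var(R_B) + 2·(5)·(-2)·Cov(R_A,R_B)
= 25·0.01 + 4·0.58 + -20·-0.06 = 3.77
σ(5R_A - 2R_B) = √3.77 ≈ 1.9416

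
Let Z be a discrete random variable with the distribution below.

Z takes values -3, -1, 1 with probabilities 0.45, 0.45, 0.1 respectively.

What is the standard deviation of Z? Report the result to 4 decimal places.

E[Z] = (-3)(0.45) + (-1)(0.45) + (1)(0.1) = -1.7
E[Z²] = (-3)²(0.45) + (-1)²(0.45) + (1)²(0.1) = 4.6
Var(Z) = E[Z²] − (E[Z])² = 4.6 − (-1.7)² = 1.71
σ(Z) = √1.71 ≈ 1.3077

1.3077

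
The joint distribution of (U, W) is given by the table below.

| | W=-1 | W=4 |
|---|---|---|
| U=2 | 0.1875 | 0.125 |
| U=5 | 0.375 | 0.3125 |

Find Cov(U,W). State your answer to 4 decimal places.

0.1758

E[U] = 4.0625,  E[W] = 1.1875
E[UW] = 5
Cov(U,W) = E[UW] − E[U]E[W] = 5 − (4.0625)(1.1875) = 0.17578125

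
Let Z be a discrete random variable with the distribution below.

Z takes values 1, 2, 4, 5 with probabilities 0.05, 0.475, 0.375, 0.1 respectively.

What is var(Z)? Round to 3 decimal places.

E[Z] = (1)(0.05) + (2)(0.475) + (4)(0.375) + (5)(0.1) = 3
E[Z²] = (1)²(0.05) + (2)²(0.475) + (4)²(0.375) + (5)²(0.1) = 10.45
var(Z) = E[Z²] − (E[Z])² = 10.45 − (3)² = 1.45

1.450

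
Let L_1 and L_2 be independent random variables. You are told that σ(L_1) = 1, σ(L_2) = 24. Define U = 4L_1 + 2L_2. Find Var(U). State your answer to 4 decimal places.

2320.0000

Var(L_1) = 1, Var(L_2) = 576
By independence, Var(U) = (4)²Var(L_1) + (2)²Var(L_2)
= (4)²·1 + (2)²·576 = 2320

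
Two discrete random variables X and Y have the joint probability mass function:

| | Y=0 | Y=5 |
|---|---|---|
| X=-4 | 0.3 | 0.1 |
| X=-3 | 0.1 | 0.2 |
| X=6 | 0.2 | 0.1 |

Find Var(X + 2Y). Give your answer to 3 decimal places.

41.010

E[X] = -0.7,  E[Y] = 2,  E[XY] = -2
Var(X) = 19.9 − (-0.7)² = 19.41;  Var(Y) = 10 − (2)² = 6
cov(X,Y) = -2 − (-0.7)(2) = -0.6
Var(X + 2Y) = (1)²·19.41 + (2)²·6 + 2·(1)·(2)·-0.6 = 41.01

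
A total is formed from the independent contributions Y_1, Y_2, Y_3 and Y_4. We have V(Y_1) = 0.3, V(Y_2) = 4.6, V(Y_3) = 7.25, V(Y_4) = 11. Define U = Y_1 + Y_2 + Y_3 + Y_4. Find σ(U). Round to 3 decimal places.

By independence, V(U) = (1)²V(Y_1) + (1)²V(Y_2) + (1)²V(Y_3) + (1)²V(Y_4)
= (1)²·0.3 + (1)²·4.6 + (1)²·7.25 + (1)²·11 = 23.15
σ(U) = √23.15 ≈ 4.811

4.811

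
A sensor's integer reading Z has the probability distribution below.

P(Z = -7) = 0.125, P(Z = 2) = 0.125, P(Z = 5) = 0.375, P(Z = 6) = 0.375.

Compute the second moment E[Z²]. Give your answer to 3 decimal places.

29.500

E[Z²] = (-7)²(0.125) + (2)²(0.125) + (5)²(0.375) + (6)²(0.375) = 29.5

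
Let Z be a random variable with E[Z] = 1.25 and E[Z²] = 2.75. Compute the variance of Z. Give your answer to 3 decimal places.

1.188

Var(Z) = 2.75 − (1.25)² = 1.1875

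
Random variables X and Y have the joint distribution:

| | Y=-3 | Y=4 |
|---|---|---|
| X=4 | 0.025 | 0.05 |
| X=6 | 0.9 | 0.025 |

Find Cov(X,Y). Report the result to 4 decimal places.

E[X] = 5.85,  E[Y] = -2.475
E[XY] = -15.1
Cov(X,Y) = E[XY] − E[X]E[Y] = -15.1 − (5.85)(-2.475) = -0.62125

-0.6213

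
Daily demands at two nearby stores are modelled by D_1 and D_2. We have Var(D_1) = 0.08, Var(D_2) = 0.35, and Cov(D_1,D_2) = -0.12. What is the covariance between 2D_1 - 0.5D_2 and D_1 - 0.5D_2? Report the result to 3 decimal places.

0.428

Cov(2D_1 - 0.5D_2, D_1 - 0.5D_2) = (2)(1)Var(D_1) + (-0.5)(-0.5)Var(D_2) + [(2)(-0.5) + (-0.5)(1)]Cov(D_1,D_2)
= 2·0.08 + 0.25·0.35 + -1.5·-0.12 = 0.4275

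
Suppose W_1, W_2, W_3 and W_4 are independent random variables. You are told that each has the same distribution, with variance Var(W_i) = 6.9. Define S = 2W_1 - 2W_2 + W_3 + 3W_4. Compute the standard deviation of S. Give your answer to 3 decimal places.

11.145

By independence, Var(S) = (2)²Var(W_1) + (-2)²Var(W_2) + (1)²Var(W_3) + (3)²Var(W_4)
= (2)²·6.9 + (-2)²·6.9 + (1)²·6.9 + (3)²·6.9 = 124.2
SD(S) = √124.2 ≈ 11.145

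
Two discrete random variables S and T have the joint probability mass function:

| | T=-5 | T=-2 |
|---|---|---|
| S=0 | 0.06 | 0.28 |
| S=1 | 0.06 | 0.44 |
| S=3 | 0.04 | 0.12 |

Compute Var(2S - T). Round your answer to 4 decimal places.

5.4064

E[S] = 0.98,  E[T] = -2.48,  E[ST] = -2.5
Var(S) = 1.94 − (0.98)² = 0.9796;  Var(T) = 7.36 − (-2.48)² = 1.2096
Cov(S,T) = -2.5 − (0.98)(-2.48) = -0.0696
Var(2S - T) = (2)²·0.9796 + (-1)²·1.2096 + 2·(2)·(-1)·-0.0696 = 5.4064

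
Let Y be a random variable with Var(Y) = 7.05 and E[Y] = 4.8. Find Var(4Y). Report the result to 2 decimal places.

112.80

Var(4Y) = (4)²·Var(Y) = 16·7.05 = 112.8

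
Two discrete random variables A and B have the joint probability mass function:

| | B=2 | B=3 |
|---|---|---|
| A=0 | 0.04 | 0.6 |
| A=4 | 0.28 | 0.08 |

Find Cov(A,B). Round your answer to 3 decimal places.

E[A] = 1.44,  E[B] = 2.68
E[AB] = 3.2
Cov(A,B) = E[AB] − E[A]E[B] = 3.2 − (1.44)(2.68) = -0.6592

-0.659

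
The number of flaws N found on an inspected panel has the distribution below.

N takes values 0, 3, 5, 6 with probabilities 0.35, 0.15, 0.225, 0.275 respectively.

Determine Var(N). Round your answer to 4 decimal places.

6.4744

E[N] = (0)(0.35) + (3)(0.15) + (5)(0.225) + (6)(0.275) = 3.225
E[N²] = (0)²(0.35) + (3)²(0.15) + (5)²(0.225) + (6)²(0.275) = 16.875
Var(N) = E[N²] − (E[N])² = 16.875 − (3.225)² = 6.474375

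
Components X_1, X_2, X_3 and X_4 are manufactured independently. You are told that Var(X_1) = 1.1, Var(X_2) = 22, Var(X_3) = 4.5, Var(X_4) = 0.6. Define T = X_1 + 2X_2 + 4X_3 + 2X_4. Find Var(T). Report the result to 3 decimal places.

By independence, Var(T) = (1)²Var(X_1) + (2)²Var(X_2) + (4)²Var(X_3) + (2)²Var(X_4)
= (1)²·1.1 + (2)²·22 + (4)²·4.5 + (2)²·0.6 = 163.5

163.500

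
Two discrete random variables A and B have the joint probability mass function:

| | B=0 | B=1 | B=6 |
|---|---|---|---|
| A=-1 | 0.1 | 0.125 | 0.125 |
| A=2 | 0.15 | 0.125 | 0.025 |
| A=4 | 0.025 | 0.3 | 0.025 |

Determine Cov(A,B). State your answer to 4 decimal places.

E[A] = 1.65,  E[B] = 1.6
E[AB] = 1.475
Cov(A,B) = E[AB] − E[A]E[B] = 1.475 − (1.65)(1.6) = -1.165

-1.1650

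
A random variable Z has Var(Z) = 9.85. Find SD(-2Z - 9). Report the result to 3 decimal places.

6.277

Var(-2Z - 9) = (-2)²·9.85 = 39.4
SD(-2Z - 9) = √39.4 ≈ 6.277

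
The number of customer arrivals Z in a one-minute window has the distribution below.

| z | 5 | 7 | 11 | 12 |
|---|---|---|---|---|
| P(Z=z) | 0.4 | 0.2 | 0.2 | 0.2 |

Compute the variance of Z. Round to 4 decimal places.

8.8000

E[Z] = (5)(0.4) + (7)(0.2) + (11)(0.2) + (12)(0.2) = 8
E[Z²] = (5)²(0.4) + (7)²(0.2) + (11)²(0.2) + (12)²(0.2) = 72.8
Var(Z) = E[Z²] − (E[Z])² = 72.8 − (8)² = 8.8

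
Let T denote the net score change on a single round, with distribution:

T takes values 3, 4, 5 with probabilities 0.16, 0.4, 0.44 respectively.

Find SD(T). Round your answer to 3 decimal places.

0.722

E[T] = (3)(0.16) + (4)(0.4) + (5)(0.44) = 4.28
E[T²] = (3)²(0.16) + (4)²(0.4) + (5)²(0.44) = 18.84
V(T) = E[T²] − (E[T])² = 18.84 − (4.28)² = 0.5216
SD(T) = √0.5216 ≈ 0.722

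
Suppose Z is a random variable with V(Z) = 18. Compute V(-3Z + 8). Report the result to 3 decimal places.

V(-3Z + 8) = (-3)²·V(Z) = 9·18 = 162

162.000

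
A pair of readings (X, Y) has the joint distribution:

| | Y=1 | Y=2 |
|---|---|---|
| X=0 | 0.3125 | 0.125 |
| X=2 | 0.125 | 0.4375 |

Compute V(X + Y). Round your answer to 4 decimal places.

1.7148

E[X] = 1.125,  E[Y] = 1.5625,  E[XY] = 2
V(X) = 2.25 − (1.125)² = 0.984375;  V(Y) = 2.6875 − (1.5625)² = 0.24609375
Cov(X,Y) = 2 − (1.125)(1.5625) = 0.2421875
V(X + Y) = (1)²·0.984375 + (1)²·0.24609375 + 2·(1)·(1)·0.2421875 = 1.71484375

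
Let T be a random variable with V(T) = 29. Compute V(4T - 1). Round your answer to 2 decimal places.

V(4T - 1) = (4)²·V(T) = 16·29 = 464

464.00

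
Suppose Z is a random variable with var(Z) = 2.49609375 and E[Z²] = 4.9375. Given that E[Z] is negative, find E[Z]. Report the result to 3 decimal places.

(E[Z])² = E[Z²] − var(Z) = 4.9375 − 2.49609375 = 2.44140625
E[Z] = −√2.44140625 = -1.5625

-1.563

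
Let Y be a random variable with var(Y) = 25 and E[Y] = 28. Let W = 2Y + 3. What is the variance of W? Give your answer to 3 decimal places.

var(2Y + 3) = (2)²·var(Y) = 4·25 = 100

100.000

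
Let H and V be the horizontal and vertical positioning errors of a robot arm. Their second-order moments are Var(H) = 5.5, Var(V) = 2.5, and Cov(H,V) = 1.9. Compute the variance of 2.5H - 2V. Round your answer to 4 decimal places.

Var(2.5H - 2V) = (2.5)²·Var(H) + (-2)²·Var(V) + 2·(2.5)·(-2)·Cov(H,V)
= 6.25·5.5 + 4·2.5 + -10·1.9 = 25.375

25.3750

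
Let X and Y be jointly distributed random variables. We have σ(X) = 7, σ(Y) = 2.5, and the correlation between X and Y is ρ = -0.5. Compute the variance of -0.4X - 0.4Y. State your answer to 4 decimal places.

6.0400

Var(X) = (7)² = 49;  Var(Y) = (2.5)² = 6.25
Cov(X,Y) = ρ·σ(X)·σ(Y) = -0.5·7·2.5 = -8.75
Var(-0.4X - 0.4Y) = (-0.4)²·Var(X) + (-0.4)²·Var(Y) + 2·(-0.4)·(-0.4)·Cov(X,Y)
= 0.16·49 + 0.16·6.25 + 0.32·-8.75 = 6.04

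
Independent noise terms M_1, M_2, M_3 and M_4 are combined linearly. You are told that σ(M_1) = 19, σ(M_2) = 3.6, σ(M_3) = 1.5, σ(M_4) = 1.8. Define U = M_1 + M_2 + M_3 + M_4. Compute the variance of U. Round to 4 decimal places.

Var(M_1) = 361, Var(M_2) = 12.96, Var(M_3) = 2.25, Var(M_4) = 3.24
By independence, Var(U) = (1)²Var(M_1) + (1)²Var(M_2) + (1)²Var(M_3) + (1)²Var(M_4)
= (1)²·361 + (1)²·12.96 + (1)²·2.25 + (1)²·3.24 = 379.45

379.4500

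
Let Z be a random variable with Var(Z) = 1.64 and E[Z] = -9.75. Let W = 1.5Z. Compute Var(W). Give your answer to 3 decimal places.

3.690

Var(1.5Z) = (1.5)²·Var(Z) = 2.25·1.64 = 3.69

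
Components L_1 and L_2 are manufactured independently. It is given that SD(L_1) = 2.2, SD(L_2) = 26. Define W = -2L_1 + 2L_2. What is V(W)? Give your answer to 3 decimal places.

2723.360

V(L_1) = 4.84, V(L_2) = 676
By independence, V(W) = (-2)²V(L_1) + (2)²V(L_2)
= (-2)²·4.84 + (2)²·676 = 2723.36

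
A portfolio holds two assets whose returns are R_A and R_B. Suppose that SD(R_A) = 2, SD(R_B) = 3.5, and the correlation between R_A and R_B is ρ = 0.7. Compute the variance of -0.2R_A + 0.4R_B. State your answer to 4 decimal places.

V(R_A) = (2)² = 4;  V(R_B) = (3.5)² = 12.25
Cov(R_A,R_B) = ρ·SD(R_A)·SD(R_B) = 0.7·2·3.5 = 4.9
V(-0.2R_A + 0.4R_B) = (-0.2)²·V(R_A) + (0.4)²·V(R_B) + 2·(-0.2)·(0.4)·Cov(R_A,R_B)
= 0.04·4 + 0.16·12.25 + -0.16·4.9 = 1.336

1.3360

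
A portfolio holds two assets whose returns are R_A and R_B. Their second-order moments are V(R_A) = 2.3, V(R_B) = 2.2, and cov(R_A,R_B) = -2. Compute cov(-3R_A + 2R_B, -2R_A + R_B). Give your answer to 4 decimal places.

cov(-3R_A + 2R_B, -2R_A + R_B) = (-3)(-2)V(R_A) + (2)(1)V(R_B) + [(-3)(1) + (2)(-2)]cov(R_A,R_B)
= 6·2.3 + 2·2.2 + -7·-2 = 32.2

32.2000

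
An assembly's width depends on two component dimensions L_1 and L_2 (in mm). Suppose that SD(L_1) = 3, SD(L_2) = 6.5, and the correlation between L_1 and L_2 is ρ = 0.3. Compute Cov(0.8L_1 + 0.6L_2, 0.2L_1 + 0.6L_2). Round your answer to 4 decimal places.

Var(L_1) = (3)² = 9;  Var(L_2) = (6.5)² = 42.25
Cov(L_1,L_2) = ρ·SD(L_1)·SD(L_2) = 0.3·3·6.5 = 5.85
Cov(0.8L_1 + 0.6L_2, 0.2L_1 + 0.6L_2) = (0.8)(0.2)Var(L_1) + (0.6)(0.6)Var(L_2) + [(0.8)(0.6) + (0.6)(0.2)]Cov(L_1,L_2)
= 0.16·9 + 0.36·42.25 + 0.6·5.85 = 20.16

20.1600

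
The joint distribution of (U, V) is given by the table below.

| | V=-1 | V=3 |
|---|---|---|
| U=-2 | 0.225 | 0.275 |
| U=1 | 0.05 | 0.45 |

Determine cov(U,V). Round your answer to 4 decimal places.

E[U] = -0.5,  E[V] = 1.9
E[UV] = 0.1
cov(U,V) = E[UV] − E[U]E[V] = 0.1 − (-0.5)(1.9) = 1.05

1.0500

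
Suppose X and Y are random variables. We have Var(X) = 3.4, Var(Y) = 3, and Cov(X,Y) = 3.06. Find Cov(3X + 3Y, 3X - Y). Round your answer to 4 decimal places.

Cov(3X + 3Y, 3X - Y) = (3)(3)Var(X) + (3)(-1)Var(Y) + [(3)(-1) + (3)(3)]Cov(X,Y)
= 9·3.4 + -3·3 + 6·3.06 = 39.96

39.9600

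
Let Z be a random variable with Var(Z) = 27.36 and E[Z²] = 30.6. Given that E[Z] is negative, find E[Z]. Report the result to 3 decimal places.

(E[Z])² = E[Z²] − Var(Z) = 30.6 − 27.36 = 3.24
E[Z] = −√3.24 = -1.8

-1.800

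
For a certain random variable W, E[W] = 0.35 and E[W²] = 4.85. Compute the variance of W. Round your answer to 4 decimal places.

var(W) = 4.85 − (0.35)² = 4.7275

4.7275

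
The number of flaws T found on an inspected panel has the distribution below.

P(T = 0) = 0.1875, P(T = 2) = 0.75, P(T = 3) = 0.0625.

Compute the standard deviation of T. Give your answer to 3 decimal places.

E[T] = (0)(0.1875) + (2)(0.75) + (3)(0.0625) = 1.6875
E[T²] = (0)²(0.1875) + (2)²(0.75) + (3)²(0.0625) = 3.5625
V(T) = E[T²] − (E[T])² = 3.5625 − (1.6875)² = 0.71484375
SD(T) = √0.71484375 ≈ 0.845

0.845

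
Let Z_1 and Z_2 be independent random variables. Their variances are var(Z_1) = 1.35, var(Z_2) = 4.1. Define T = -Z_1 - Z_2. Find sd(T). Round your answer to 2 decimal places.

2.33

By independence, var(T) = (-1)²var(Z_1) + (-1)²var(Z_2)
= (-1)²·1.35 + (-1)²·4.1 = 5.45
sd(T) = √5.45 ≈ 2.33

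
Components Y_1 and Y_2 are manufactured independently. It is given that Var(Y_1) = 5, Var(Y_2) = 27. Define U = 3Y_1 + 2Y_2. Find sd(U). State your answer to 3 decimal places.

By independence, Var(U) = (3)²Var(Y_1) + (2)²Var(Y_2)
= (3)²·5 + (2)²·27 = 153
sd(U) = √153 ≈ 12.369

12.369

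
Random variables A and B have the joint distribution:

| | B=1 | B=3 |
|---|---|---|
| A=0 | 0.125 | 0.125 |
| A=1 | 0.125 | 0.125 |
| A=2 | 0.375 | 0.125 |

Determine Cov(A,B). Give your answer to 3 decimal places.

-0.188

E[A] = 1.25,  E[B] = 1.75
E[AB] = 2
Cov(A,B) = E[AB] − E[A]E[B] = 2 − (1.25)(1.75) = -0.1875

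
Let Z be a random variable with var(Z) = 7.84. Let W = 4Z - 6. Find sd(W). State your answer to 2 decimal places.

11.20

var(4Z - 6) = (4)²·7.84 = 125.44
sd(W) = √125.44 ≈ 11.20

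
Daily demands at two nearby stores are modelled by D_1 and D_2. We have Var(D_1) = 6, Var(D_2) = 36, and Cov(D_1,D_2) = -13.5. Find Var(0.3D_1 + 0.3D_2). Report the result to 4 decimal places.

Var(0.3D_1 + 0.3D_2) = (0.3)²·Var(D_1) + (0.3)²·Var(D_2) + 2·(0.3)·(0.3)·Cov(D_1,D_2)
= 0.09·6 + 0.09·36 + 0.18·-13.5 = 1.35

1.3500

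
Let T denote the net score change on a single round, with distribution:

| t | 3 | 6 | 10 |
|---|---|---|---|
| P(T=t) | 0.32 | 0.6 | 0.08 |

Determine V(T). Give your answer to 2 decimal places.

E[T] = (3)(0.32) + (6)(0.6) + (10)(0.08) = 5.36
E[T²] = (3)²(0.32) + (6)²(0.6) + (10)²(0.08) = 32.48
V(T) = E[T²] − (E[T])² = 32.48 − (5.36)² = 3.7504

3.75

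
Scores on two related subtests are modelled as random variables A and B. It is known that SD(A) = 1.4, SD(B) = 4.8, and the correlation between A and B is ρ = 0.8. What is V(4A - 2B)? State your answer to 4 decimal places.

V(A) = (1.4)² = 1.96;  V(B) = (4.8)² = 23.04
Cov(A,B) = ρ·SD(A)·SD(B) = 0.8·1.4·4.8 = 5.376
V(4A - 2B) = (4)²·V(A) + (-2)²·V(B) + 2·(4)·(-2)·Cov(A,B)
= 16·1.96 + 4·23.04 + -16·5.376 = 37.504

37.5040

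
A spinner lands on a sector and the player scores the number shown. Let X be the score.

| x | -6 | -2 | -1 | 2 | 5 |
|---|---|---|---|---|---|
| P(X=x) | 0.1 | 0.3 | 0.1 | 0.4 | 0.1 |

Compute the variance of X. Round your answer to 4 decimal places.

9.0000

E[X] = (-6)(0.1) + (-2)(0.3) + (-1)(0.1) + (2)(0.4) + (5)(0.1) = 0
E[X²] = (-6)²(0.1) + (-2)²(0.3) + (-1)²(0.1) + (2)²(0.4) + (5)²(0.1) = 9
var(X) = E[X²] − (E[X])² = 9 − (0)² = 9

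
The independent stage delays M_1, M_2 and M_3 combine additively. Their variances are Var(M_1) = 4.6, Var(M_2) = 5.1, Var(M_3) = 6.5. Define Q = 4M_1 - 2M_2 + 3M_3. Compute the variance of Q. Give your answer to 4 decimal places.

By independence, Var(Q) = (4)²Var(M_1) + (-2)²Var(M_2) + (3)²Var(M_3)
= (4)²·4.6 + (-2)²·5.1 + (3)²·6.5 = 152.5

152.5000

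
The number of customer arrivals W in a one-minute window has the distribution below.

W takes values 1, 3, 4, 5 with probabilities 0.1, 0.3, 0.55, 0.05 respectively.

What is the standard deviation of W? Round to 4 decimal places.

0.9734

E[W] = (1)(0.1) + (3)(0.3) + (4)(0.55) + (5)(0.05) = 3.45
E[W²] = (1)²(0.1) + (3)²(0.3) + (4)²(0.55) + (5)²(0.05) = 12.85
Var(W) = E[W²] − (E[W])² = 12.85 − (3.45)² = 0.9475
σ(W) = √0.9475 ≈ 0.9734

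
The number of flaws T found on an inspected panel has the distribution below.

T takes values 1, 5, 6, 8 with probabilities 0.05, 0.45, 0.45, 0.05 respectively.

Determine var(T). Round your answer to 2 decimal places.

E[T] = (1)(0.05) + (5)(0.45) + (6)(0.45) + (8)(0.05) = 5.4
E[T²] = (1)²(0.05) + (5)²(0.45) + (6)²(0.45) + (8)²(0.05) = 30.7
var(T) = E[T²] − (E[T])² = 30.7 − (5.4)² = 1.54

1.54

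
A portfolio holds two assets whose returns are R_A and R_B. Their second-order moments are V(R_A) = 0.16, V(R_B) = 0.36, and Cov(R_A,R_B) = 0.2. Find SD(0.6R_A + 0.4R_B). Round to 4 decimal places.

V(0.6R_A + 0.4R_B) = (0.6)²·V(R_A) + (0.4)²·V(R_B) + 2·(0.6)·(0.4)·Cov(R_A,R_B)
= 0.36·0.16 + 0.16·0.36 + 0.48·0.2 = 0.2112
SD(0.6R_A + 0.4R_B) = √0.2112 ≈ 0.4596

0.4596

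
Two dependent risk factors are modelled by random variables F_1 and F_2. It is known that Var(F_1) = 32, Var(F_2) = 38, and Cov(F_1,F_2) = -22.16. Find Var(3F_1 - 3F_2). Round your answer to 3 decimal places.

1028.880

Var(3F_1 - 3F_2) = (3)²·Var(F_1) + (-3)²·Var(F_2) + 2·(3)·(-3)·Cov(F_1,F_2)
= 9·32 + 9·38 + -18·-22.16 = 1028.88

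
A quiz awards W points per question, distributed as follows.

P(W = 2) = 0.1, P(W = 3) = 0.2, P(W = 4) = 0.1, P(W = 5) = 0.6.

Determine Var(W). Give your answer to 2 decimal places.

1.16

E[W] = (2)(0.1) + (3)(0.2) + (4)(0.1) + (5)(0.6) = 4.2
E[W²] = (2)²(0.1) + (3)²(0.2) + (4)²(0.1) + (5)²(0.6) = 18.8
Var(W) = E[W²] − (E[W])² = 18.8 − (4.2)² = 1.16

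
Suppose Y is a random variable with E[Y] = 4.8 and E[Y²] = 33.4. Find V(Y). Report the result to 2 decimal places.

10.36

V(Y) = 33.4 − (4.8)² = 10.36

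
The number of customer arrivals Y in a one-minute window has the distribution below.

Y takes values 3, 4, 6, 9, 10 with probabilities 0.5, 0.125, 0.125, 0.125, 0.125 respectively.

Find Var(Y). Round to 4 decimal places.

7.3594

E[Y] = (3)(0.5) + (4)(0.125) + (6)(0.125) + (9)(0.125) + (10)(0.125) = 5.125
E[Y²] = (3)²(0.5) + (4)²(0.125) + (6)²(0.125) + (9)²(0.125) + (10)²(0.125) = 33.625
Var(Y) = E[Y²] − (E[Y])² = 33.625 − (5.125)² = 7.359375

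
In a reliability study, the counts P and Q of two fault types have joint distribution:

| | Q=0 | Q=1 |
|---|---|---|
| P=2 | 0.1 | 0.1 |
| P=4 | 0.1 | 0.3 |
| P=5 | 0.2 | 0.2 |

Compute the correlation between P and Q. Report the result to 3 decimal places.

E[P] = 4,  E[Q] = 0.6
E[PQ] = 2.4
Cov(P,Q) = E[PQ] − E[P]E[Q] = 2.4 − (4)(0.6) = 0
var(P) = 1.2,  var(Q) = 0.24
ρ = 0 / √(1.2·0.24) ≈ 0.000

0.000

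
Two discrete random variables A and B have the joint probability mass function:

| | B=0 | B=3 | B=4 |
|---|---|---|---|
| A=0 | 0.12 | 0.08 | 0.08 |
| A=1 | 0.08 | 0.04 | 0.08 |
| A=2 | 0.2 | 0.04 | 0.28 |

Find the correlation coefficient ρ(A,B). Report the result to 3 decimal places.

E[A] = 1.24,  E[B] = 2.24
E[AB] = 2.92
cov(A,B) = E[AB] − E[A]E[B] = 2.92 − (1.24)(2.24) = 0.1424
Var(A) = 0.7424,  Var(B) = 3.4624
ρ = 0.1424 / √(0.7424·3.4624) ≈ 0.089

0.089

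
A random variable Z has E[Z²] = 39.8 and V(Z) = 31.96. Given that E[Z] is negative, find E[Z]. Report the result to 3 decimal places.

(E[Z])² = E[Z²] − V(Z) = 39.8 − 31.96 = 7.84
E[Z] = −√7.84 = -2.8

-2.800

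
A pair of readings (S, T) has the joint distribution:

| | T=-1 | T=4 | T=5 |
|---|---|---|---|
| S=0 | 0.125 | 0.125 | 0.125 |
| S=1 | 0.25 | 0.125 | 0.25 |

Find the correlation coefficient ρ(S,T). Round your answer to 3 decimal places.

-0.047

E[S] = 0.625,  E[T] = 2.5
E[ST] = 1.5
Cov(S,T) = E[ST] − E[S]E[T] = 1.5 − (0.625)(2.5) = -0.0625
var(S) = 0.234375,  var(T) = 7.5
ρ = -0.0625 / √(0.234375·7.5) ≈ -0.047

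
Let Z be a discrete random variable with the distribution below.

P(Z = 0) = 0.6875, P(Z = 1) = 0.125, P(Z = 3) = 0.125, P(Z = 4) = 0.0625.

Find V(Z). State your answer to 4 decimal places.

1.6875

E[Z] = (0)(0.6875) + (1)(0.125) + (3)(0.125) + (4)(0.0625) = 0.75
E[Z²] = (0)²(0.6875) + (1)²(0.125) + (3)²(0.125) + (4)²(0.0625) = 2.25
V(Z) = E[Z²] − (E[Z])² = 2.25 − (0.75)² = 1.6875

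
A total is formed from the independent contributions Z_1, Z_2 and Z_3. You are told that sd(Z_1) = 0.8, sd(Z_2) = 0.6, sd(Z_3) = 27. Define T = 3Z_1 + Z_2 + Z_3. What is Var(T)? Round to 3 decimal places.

Var(Z_1) = 0.64, Var(Z_2) = 0.36, Var(Z_3) = 729
By independence, Var(T) = (3)²Var(Z_1) + (1)²Var(Z_2) + (1)²Var(Z_3)
= (3)²·0.64 + (1)²·0.36 + (1)²·729 = 735.12

735.120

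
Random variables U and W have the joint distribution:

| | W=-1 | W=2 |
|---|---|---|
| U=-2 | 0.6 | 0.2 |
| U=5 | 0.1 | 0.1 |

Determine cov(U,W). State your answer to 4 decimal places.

0.8400

E[U] = -0.6,  E[W] = -0.1
E[UW] = 0.9
cov(U,W) = E[UW] − E[U]E[W] = 0.9 − (-0.6)(-0.1) = 0.84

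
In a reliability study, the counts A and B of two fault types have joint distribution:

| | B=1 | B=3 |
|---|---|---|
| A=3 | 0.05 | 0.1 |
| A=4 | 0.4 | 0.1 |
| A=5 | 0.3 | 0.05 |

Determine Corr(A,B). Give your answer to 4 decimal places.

-0.3405

E[A] = 4.2,  E[B] = 1.5
E[AB] = 6.1
cov(A,B) = E[AB] − E[A]E[B] = 6.1 − (4.2)(1.5) = -0.2
Var(A) = 0.46,  Var(B) = 0.75
ρ = -0.2 / √(0.46·0.75) ≈ -0.3405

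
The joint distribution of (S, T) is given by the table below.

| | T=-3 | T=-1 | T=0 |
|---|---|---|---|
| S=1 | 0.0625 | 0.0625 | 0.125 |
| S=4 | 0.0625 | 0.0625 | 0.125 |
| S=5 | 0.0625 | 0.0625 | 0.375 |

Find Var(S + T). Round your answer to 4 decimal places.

E[S] = 3.75,  E[T] = -0.75,  E[ST] = -2.5
Var(S) = 16.75 − (3.75)² = 2.6875;  Var(T) = 1.875 − (-0.75)² = 1.3125
Cov(S,T) = -2.5 − (3.75)(-0.75) = 0.3125
Var(S + T) = (1)²·2.6875 + (1)²·1.3125 + 2·(1)·(1)·0.3125 = 4.625

4.6250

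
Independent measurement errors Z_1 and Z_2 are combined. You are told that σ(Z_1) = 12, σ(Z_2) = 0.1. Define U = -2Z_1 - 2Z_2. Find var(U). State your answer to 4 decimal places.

576.0400

var(Z_1) = 144, var(Z_2) = 0.01
By independence, var(U) = (-2)²var(Z_1) + (-2)²var(Z_2)
= (-2)²·144 + (-2)²·0.01 = 576.04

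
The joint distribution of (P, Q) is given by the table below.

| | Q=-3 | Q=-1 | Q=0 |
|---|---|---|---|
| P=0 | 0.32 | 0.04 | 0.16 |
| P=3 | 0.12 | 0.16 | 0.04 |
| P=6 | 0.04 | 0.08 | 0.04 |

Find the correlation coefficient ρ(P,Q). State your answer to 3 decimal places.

E[P] = 1.92,  E[Q] = -1.72
E[PQ] = -2.76
cov(P,Q) = E[PQ] − E[P]E[Q] = -2.76 − (1.92)(-1.72) = 0.5424
V(P) = 4.9536,  V(Q) = 1.6416
ρ = 0.5424 / √(4.9536·1.6416) ≈ 0.190

0.190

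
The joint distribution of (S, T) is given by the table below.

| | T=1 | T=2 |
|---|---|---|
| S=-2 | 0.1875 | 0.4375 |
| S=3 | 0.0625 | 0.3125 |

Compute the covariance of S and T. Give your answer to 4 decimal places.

E[S] = -0.125,  E[T] = 1.75
E[ST] = -0.0625
Cov(S,T) = E[ST] − E[S]E[T] = -0.0625 − (-0.125)(1.75) = 0.15625

0.1563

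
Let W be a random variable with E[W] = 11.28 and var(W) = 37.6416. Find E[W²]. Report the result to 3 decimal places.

164.880

E[W²] = var(W) + (E[W])² = 37.6416 + (11.28)² = 164.88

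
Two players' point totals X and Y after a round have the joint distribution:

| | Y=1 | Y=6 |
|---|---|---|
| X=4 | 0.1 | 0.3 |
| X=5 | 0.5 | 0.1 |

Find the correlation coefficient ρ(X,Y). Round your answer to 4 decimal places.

-0.5833

E[X] = 4.6,  E[Y] = 3
E[XY] = 13.1
Cov(X,Y) = E[XY] − E[X]E[Y] = 13.1 − (4.6)(3) = -0.7
V(X) = 0.24,  V(Y) = 6
ρ = -0.7 / √(0.24·6) ≈ -0.5833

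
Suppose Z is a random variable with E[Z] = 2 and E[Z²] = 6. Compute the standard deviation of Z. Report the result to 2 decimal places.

var(Z) = 6 − (2)² = 2
σ(Z) = √2 ≈ 1.41

1.41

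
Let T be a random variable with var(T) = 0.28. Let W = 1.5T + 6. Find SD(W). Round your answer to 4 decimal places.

0.7937

var(1.5T + 6) = (1.5)²·0.28 = 0.63
SD(W) = √0.63 ≈ 0.7937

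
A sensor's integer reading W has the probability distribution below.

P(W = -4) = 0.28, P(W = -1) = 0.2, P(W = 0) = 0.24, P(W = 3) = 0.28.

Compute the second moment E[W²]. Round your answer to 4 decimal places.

7.2000

E[W²] = (-4)²(0.28) + (-1)²(0.2) + (0)²(0.24) + (3)²(0.28) = 7.2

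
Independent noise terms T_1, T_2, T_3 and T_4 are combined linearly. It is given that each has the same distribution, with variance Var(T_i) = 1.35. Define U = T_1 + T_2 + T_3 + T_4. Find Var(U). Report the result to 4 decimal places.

5.4000

By independence, Var(U) = (1)²Var(T_1) + (1)²Var(T_2) + (1)²Var(T_3) + (1)²Var(T_4)
= (1)²·1.35 + (1)²·1.35 + (1)²·1.35 + (1)²·1.35 = 5.4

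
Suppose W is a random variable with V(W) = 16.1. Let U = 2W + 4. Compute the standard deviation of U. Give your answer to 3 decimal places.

V(2W + 4) = (2)²·16.1 = 64.4
sd(U) = √64.4 ≈ 8.025

8.025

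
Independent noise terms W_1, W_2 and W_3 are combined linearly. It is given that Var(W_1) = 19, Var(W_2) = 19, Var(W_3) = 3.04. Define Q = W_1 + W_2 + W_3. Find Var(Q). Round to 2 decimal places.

41.04

By independence, Var(Q) = (1)²Var(W_1) + (1)²Var(W_2) + (1)²Var(W_3)
= (1)²·19 + (1)²·19 + (1)²·3.04 = 41.04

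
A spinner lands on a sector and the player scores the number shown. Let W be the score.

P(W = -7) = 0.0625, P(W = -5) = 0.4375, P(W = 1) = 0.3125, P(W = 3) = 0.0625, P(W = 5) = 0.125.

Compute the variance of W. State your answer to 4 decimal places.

15.7500

E[W] = (-7)(0.0625) + (-5)(0.4375) + (1)(0.3125) + (3)(0.0625) + (5)(0.125) = -1.5
E[W²] = (-7)²(0.0625) + (-5)²(0.4375) + (1)²(0.3125) + (3)²(0.0625) + (5)²(0.125) = 18
var(W) = E[W²] − (E[W])² = 18 − (-1.5)² = 15.75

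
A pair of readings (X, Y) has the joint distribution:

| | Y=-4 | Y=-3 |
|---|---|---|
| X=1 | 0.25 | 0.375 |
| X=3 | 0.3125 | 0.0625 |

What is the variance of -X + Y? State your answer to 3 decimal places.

1.590

E[X] = 1.75,  E[Y] = -3.5625,  E[XY] = -6.4375
Var(X) = 4 − (1.75)² = 0.9375;  Var(Y) = 12.9375 − (-3.5625)² = 0.24609375
Cov(X,Y) = -6.4375 − (1.75)(-3.5625) = -0.203125
Var(-X + Y) = (-1)²·0.9375 + (1)²·0.24609375 + 2·(-1)·(1)·-0.203125 = 1.58984375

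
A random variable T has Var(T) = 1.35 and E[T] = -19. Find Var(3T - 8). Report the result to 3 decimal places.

Var(3T - 8) = (3)²·Var(T) = 9·1.35 = 12.15

12.150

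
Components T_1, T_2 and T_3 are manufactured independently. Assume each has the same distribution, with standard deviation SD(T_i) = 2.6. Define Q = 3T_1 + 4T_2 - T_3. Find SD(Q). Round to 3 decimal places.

13.257

Var(T_i) = (2.6)² = 6.76
By independence, Var(Q) = (3)²Var(T_1) + (4)²Var(T_2) + (-1)²Var(T_3)
= (3)²·6.76 + (4)²·6.76 + (-1)²·6.76 = 175.76
SD(Q) = √175.76 ≈ 13.257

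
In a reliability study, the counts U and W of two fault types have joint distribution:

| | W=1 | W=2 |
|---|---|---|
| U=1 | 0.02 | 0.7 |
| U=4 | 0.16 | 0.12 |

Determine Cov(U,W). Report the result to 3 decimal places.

-0.329

E[U] = 1.84,  E[W] = 1.82
E[UW] = 3.02
Cov(U,W) = E[UW] − E[U]E[W] = 3.02 − (1.84)(1.82) = -0.3288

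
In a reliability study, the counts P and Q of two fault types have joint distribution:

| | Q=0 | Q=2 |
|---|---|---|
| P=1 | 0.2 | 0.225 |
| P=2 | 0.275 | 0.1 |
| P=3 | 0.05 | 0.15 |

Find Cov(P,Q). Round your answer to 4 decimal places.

E[P] = 1.775,  E[Q] = 0.95
E[PQ] = 1.75
Cov(P,Q) = E[PQ] − E[P]E[Q] = 1.75 − (1.775)(0.95) = 0.06375

0.0638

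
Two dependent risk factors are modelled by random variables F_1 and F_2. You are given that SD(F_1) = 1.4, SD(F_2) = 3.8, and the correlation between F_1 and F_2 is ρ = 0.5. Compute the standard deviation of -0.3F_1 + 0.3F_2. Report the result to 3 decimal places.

0.999

Var(F_1) = (1.4)² = 1.96;  Var(F_2) = (3.8)² = 14.44
Cov(F_1,F_2) = ρ·SD(F_1)·SD(F_2) = 0.5·1.4·3.8 = 2.66
Var(-0.3F_1 + 0.3F_2) = (-0.3)²·Var(F_1) + (0.3)²·Var(F_2) + 2·(-0.3)·(0.3)·Cov(F_1,F_2)
= 0.09·1.96 + 0.09·14.44 + -0.18·2.66 = 0.9972
SD(-0.3F_1 + 0.3F_2) = √0.9972 ≈ 0.999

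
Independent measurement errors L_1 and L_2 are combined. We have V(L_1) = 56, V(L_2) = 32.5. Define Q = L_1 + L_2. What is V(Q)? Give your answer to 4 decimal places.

88.5000

By independence, V(Q) = (1)²V(L_1) + (1)²V(L_2)
= (1)²·56 + (1)²·32.5 = 88.5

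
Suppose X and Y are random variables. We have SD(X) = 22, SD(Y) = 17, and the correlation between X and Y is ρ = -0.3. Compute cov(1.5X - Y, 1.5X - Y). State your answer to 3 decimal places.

Var(X) = (22)² = 484;  Var(Y) = (17)² = 289
cov(X,Y) = ρ·SD(X)·SD(Y) = -0.3·22·17 = -112.2
cov(1.5X - Y, 1.5X - Y) = (1.5)(1.5)Var(X) + (-1)(-1)Var(Y) + [(1.5)(-1) + (-1)(1.5)]cov(X,Y)
= 2.25·484 + 1·289 + -3·-112.2 = 1714.6

1714.600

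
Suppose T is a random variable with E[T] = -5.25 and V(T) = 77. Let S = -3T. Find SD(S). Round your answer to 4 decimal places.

26.3249

V(-3T) = (-3)²·77 = 693
SD(S) = √693 ≈ 26.3249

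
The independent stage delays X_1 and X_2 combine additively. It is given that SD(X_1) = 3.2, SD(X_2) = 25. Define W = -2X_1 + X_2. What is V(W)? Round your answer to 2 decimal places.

V(X_1) = 10.24, V(X_2) = 625
By independence, V(W) = (-2)²V(X_1) + (1)²V(X_2)
= (-2)²·10.24 + (1)²·625 = 665.96

665.96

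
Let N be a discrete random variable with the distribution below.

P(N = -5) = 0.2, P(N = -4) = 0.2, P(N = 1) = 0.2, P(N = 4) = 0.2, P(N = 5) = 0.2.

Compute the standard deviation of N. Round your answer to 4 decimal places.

4.0694

E[N] = (-5)(0.2) + (-4)(0.2) + (1)(0.2) + (4)(0.2) + (5)(0.2) = 0.2
E[N²] = (-5)²(0.2) + (-4)²(0.2) + (1)²(0.2) + (4)²(0.2) + (5)²(0.2) = 16.6
Var(N) = E[N²] − (E[N])² = 16.6 − (0.2)² = 16.56
sd(N) = √16.56 ≈ 4.0694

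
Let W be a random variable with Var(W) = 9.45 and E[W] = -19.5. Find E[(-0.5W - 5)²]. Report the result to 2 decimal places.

E[-0.5W - 5] = -0.5·-19.5 − 5 = 4.75
Var(-0.5W - 5) = (-0.5)²·9.45 = 2.3625
E[(-0.5W - 5)²] = Var((-0.5W - 5)) + (E[(-0.5W - 5)])² = 2.3625 + (4.75)² = 24.925

24.93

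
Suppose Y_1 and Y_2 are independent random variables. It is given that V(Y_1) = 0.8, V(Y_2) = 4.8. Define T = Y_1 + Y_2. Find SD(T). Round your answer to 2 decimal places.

By independence, V(T) = (1)²V(Y_1) + (1)²V(Y_2)
= (1)²·0.8 + (1)²·4.8 = 5.6
SD(T) = √5.6 ≈ 2.37

2.37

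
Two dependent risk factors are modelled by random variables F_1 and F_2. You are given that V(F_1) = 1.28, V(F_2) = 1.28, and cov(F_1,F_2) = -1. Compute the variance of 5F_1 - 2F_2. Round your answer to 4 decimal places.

V(5F_1 - 2F_2) = (5)²·V(F_1) + (-2)²·V(F_2) + 2·(5)·(-2)·cov(F_1,F_2)
= 25·1.28 + 4·1.28 + -20·-1 = 57.12

57.1200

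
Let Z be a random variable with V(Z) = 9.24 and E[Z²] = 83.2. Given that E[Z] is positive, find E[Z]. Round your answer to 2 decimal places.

8.60

(E[Z])² = E[Z²] − V(Z) = 83.2 − 9.24 = 73.96
E[Z] = √73.96 = 8.6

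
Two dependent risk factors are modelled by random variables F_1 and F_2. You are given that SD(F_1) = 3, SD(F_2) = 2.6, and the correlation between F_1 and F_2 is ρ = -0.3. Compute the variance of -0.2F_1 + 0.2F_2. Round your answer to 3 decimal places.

V(F_1) = (3)² = 9;  V(F_2) = (2.6)² = 6.76
cov(F_1,F_2) = ρ·SD(F_1)·SD(F_2) = -0.3·3·2.6 = -2.34
V(-0.2F_1 + 0.2F_2) = (-0.2)²·V(F_1) + (0.2)²·V(F_2) + 2·(-0.2)·(0.2)·cov(F_1,F_2)
= 0.04·9 + 0.04·6.76 + -0.08·-2.34 = 0.8176

0.818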